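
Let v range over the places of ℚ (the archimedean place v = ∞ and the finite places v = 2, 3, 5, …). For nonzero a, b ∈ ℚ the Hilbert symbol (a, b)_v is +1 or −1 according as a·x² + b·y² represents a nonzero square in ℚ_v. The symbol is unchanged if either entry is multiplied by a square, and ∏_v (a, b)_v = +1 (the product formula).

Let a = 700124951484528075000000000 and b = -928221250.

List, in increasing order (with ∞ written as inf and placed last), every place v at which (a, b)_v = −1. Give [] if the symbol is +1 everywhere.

(a, b) ≡ (6270, -34) mod (ℚ^×)²; places V = {2, 3, 5, 11, 17, 19, ∞}.
(a,b)_5: α=11, u≡1; β=4, v≡1 (mod 5); (1|5)=+1, (1|5)=+1; sign (−1)^0·+1^4·+1^11 = +1.
(a,b)_11: α=5, u≡9; β=2, v≡7 (mod 11); (9|11)=+1, (7|11)=-1; sign (−1)^0·+1^2·-1^5 = -1.
(a,b)_2: α=9, β=1; u≡7, v≡7 (mod 8); ε(u)ε(v)=1·1, αω(v)=9·0, βω(u)=1·0; sum ≡ 1  ⇒  -1.
(a,b)_3: α=5, u≡2; β=0, v≡2 (mod 3); (2|3)=-1, (2|3)=-1; sign (−1)^0·-1^0·-1^5 = -1.
(a,b)_∞: sgn(6270)=+, sgn(-34)=−, so +1.
(a,b)_17: α=2, u≡10; β=1, v≡13 (mod 17); (10|17)=-1, (13|17)=+1; sign (−1)^0·-1^1·+1^2 = -1.
(a,b)_19: α=5, u≡7; β=2, v≡1 (mod 19); (7|19)=+1, (1|19)=+1; sign (−1)^0·+1^2·+1^5 = +1.
(6270, -34 / ℚ) ramifies at {2, 3, 11, 17}: a division algebra.

[2, 3, 11, 17]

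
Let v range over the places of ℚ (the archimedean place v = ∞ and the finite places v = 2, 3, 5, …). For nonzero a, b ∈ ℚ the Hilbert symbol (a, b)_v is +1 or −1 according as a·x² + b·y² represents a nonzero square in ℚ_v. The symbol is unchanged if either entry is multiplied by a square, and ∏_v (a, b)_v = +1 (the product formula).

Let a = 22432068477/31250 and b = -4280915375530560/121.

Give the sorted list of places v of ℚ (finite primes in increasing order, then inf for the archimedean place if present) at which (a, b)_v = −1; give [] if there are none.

Mod squares: a ≡ 266, b ≡ -65. Check v ∈ {∞, 2, 3, 5, 7, 11, 13, 19, 37}.
v=5: a=5^-6·(≡1), b=5^1·(≡3) mod 5; (1|5)=+1, (3|5)=-1; (−1)^{-6·1·2}·(+1)^1·(-1)^-6 = +1.
v=∞: 266 > 0 and -65 < 0  ⇒  (a,b)_∞ = +1.
v=37: a=37^2·(≡28), b=37^4·(≡28) mod 37; (28|37)=+1, (28|37)=+1; (−1)^{2·4·18}·(+1)^4·(+1)^2 = +1.
v=11: a=11^0·(≡6), b=11^-2·(≡3) mod 11; (6|11)=-1, (3|11)=+1; (−1)^{0·-2·5}·(-1)^-2·(+1)^0 = +1.
v=19: a=19^1·(≡12), b=19^2·(≡11) mod 19; (12|19)=-1, (11|19)=+1; (−1)^{1·2·9}·(-1)^2·(+1)^1 = +1.
v=13: a=13^2·(≡7), b=13^3·(≡6) mod 13; (7|13)=-1, (6|13)=-1; (−1)^{2·3·6}·(-1)^3·(-1)^2 = -1.
v=3: a=3^6·(≡2), b=3^2·(≡1) mod 3; (2|3)=-1, (1|3)=+1; (−1)^{6·2·1}·(-1)^2·(+1)^6 = +1.
v=7: a=7^1·(≡3), b=7^0·(≡5) mod 7; (3|7)=-1, (5|7)=-1; (−1)^{1·0·3}·(-1)^0·(-1)^1 = -1.
v=2: v_2(a)=-1, v_2(b)=6; units ≡ 5, 7 (mod 8); ε·ε+αω+βω = 0·1+-1·0+6·1 ≡ 0  ⇒  (a,b)_2 = +1.
|Ram(266, -65)| = 2, even; anisotropic at {7, 13}.

[7, 13]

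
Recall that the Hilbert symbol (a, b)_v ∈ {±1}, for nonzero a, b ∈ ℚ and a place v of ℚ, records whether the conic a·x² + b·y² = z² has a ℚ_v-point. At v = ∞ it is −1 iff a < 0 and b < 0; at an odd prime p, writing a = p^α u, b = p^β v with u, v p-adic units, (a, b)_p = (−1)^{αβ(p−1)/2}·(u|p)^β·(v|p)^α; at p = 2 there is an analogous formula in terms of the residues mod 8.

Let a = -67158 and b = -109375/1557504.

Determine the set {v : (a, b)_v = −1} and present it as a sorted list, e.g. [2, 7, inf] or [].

Mod squares: a ≡ -7462, b ≡ -7. Check v ∈ {∞, 2, 3, 5, 7, 13, 41}.
v=13: a=13^1·(≡8), b=13^-2·(≡6) mod 13; (8|13)=-1, (6|13)=-1; (−1)^{1·-2·6}·(-1)^-2·(-1)^1 = -1.
v=2: v_2(a)=1, v_2(b)=-10; units ≡ 5, 1 (mod 8); ε·ε+αω+βω = 0·0+1·0+-10·1 ≡ 0  ⇒  (a,b)_2 = +1.
v=∞: -7462 < 0 and -7 < 0  ⇒  (a,b)_∞ = -1.
v=3: a=3^2·(≡2), b=3^-2·(≡2) mod 3; (2|3)=-1, (2|3)=-1; (−1)^{2·-2·1}·(-1)^-2·(-1)^2 = +1.
v=7: a=7^1·(≡3), b=7^1·(≡5) mod 7; (3|7)=-1, (5|7)=-1; (−1)^{1·1·3}·(-1)^1·(-1)^1 = -1.
v=41: a=41^1·(≡2), b=41^0·(≡7) mod 41; (2|41)=+1, (7|41)=-1; (−1)^{1·0·20}·(+1)^0·(-1)^1 = -1.
v=5: a=5^0·(≡2), b=5^6·(≡2) mod 5; (2|5)=-1, (2|5)=-1; (−1)^{0·6·2}·(-1)^6·(-1)^0 = +1.
Ram(-7462, -7) = {7, 13, 41, ∞}; no ℚ_7-point on the conic.

[7, 13, 41, inf]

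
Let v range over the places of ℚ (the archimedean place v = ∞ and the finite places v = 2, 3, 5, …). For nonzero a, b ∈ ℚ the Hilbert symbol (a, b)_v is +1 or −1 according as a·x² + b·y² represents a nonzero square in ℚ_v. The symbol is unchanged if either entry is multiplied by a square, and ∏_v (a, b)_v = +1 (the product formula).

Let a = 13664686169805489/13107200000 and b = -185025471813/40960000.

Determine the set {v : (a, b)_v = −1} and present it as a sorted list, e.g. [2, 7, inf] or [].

[5, 23]

Mod squares: a ≡ 28405, b ≡ -13. Check v ∈ {∞, 2, 3, 5, 7, 13, 19, 23}.
v=13: a=13^5·(≡9), b=13^3·(≡4) mod 13; (9|13)=+1, (4|13)=+1; (−1)^{5·3·6}·(+1)^3·(+1)^5 = +1.
v=5: a=5^-5·(≡1), b=5^-4·(≡2) mod 5; (1|5)=+1, (2|5)=-1; (−1)^{-5·-4·2}·(+1)^-4·(-1)^-5 = -1.
v=∞: 28405 > 0 and -13 < 0  ⇒  (a,b)_∞ = +1.
v=19: a=19^3·(≡8), b=19^2·(≡16) mod 19; (8|19)=-1, (16|19)=+1; (−1)^{3·2·9}·(-1)^2·(+1)^3 = +1.
v=3: a=3^2·(≡1), b=3^2·(≡2) mod 3; (1|3)=+1, (2|3)=-1; (−1)^{2·2·1}·(+1)^2·(-1)^2 = +1.
v=23: a=23^3·(≡4), b=23^2·(≡17) mod 23; (4|23)=+1, (17|23)=-1; (−1)^{3·2·11}·(+1)^2·(-1)^3 = -1.
v=7: a=7^2·(≡5), b=7^2·(≡1) mod 7; (5|7)=-1, (1|7)=+1; (−1)^{2·2·3}·(-1)^2·(+1)^2 = +1.
v=2: v_2(a)=-22, v_2(b)=-16; units ≡ 5, 3 (mod 8); ε·ε+αω+βω = 0·1+-22·1+-16·1 ≡ 0  ⇒  (a,b)_2 = +1.
(28405, -13 / ℚ) ramifies at {5, 23}: a division algebra.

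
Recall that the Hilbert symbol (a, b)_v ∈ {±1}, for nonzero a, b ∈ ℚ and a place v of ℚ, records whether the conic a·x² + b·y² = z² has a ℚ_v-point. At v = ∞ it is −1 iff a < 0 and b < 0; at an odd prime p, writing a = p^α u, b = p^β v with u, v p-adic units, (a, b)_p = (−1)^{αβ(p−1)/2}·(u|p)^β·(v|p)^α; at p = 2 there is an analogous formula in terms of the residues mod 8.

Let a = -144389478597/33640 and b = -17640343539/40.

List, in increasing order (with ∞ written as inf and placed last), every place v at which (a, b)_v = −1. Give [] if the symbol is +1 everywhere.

[3, 5, 13, inf]

(a, b) ≡ (-3570, -910) mod (ℚ^×)²; places V = {2, 3, 5, 7, 13, 17, 29, ∞}.
(a,b)_∞: sgn(-3570)=−, sgn(-910)=−, so -1.
(a,b)_29: α=-2, u≡11; β=0, v≡2 (mod 29); (11|29)=-1, (2|29)=-1; sign (−1)^0·-1^0·-1^-2 = +1.
(a,b)_3: α=1, u≡1; β=4, v≡2 (mod 3); (1|3)=+1, (2|3)=-1; sign (−1)^0·+1^4·-1^1 = -1.
(a,b)_2: α=-3, β=-3; u≡7, v≡1 (mod 8); ε(u)ε(v)=1·0, αω(v)=-3·0, βω(u)=-3·0; sum ≡ 0  ⇒  +1.
(a,b)_7: α=3, u≡2; β=3, v≡3 (mod 7); (2|7)=+1, (3|7)=-1; sign (−1)^1·+1^3·-1^3 = +1.
(a,b)_13: α=4, u≡6; β=3, v≡7 (mod 13); (6|13)=-1, (7|13)=-1; sign (−1)^0·-1^3·-1^4 = -1.
(a,b)_17: α=3, u≡3; β=2, v≡8 (mod 17); (3|17)=-1, (8|17)=+1; sign (−1)^0·-1^2·+1^3 = +1.
(a,b)_5: α=-1, u≡1; β=-1, v≡2 (mod 5); (1|5)=+1, (2|5)=-1; sign (−1)^0·+1^-1·-1^-1 = -1.
|Ram(-3570, -910)| = 4, even; anisotropic at {3, 5, 13, ∞}.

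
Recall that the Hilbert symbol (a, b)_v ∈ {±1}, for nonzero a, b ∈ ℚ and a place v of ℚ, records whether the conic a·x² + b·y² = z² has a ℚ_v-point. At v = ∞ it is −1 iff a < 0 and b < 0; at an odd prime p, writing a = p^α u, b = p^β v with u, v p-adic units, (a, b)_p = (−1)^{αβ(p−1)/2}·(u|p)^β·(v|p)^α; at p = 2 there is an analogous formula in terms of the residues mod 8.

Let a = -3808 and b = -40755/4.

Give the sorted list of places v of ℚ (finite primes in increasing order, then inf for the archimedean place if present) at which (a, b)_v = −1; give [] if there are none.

(a, b) ≡ (-238, -40755) mod (ℚ^×)²; places V = {2, 3, 5, 7, 11, 13, 17, 19, ∞}.
(a,b)_2: α=5, β=-2; u≡1, v≡5 (mod 8); ε(u)ε(v)=0·0, αω(v)=5·1, βω(u)=-2·0; sum ≡ 1  ⇒  -1.
(a,b)_17: α=1, u≡14; β=0, v≡7 (mod 17); (14|17)=-1, (7|17)=-1; sign (−1)^0·-1^0·-1^1 = -1.
(a,b)_13: α=0, u≡1; β=1, v≡6 (mod 13); (1|13)=+1, (6|13)=-1; sign (−1)^0·+1^1·-1^0 = +1.
(a,b)_19: α=0, u≡11; β=1, v≡10 (mod 19); (11|19)=+1, (10|19)=-1; sign (−1)^0·+1^1·-1^0 = +1.
(a,b)_11: α=0, u≡9; β=1, v≡6 (mod 11); (9|11)=+1, (6|11)=-1; sign (−1)^0·+1^1·-1^0 = +1.
(a,b)_5: α=0, u≡2; β=1, v≡1 (mod 5); (2|5)=-1, (1|5)=+1; sign (−1)^0·-1^1·+1^0 = -1.
(a,b)_3: α=0, u≡2; β=1, v≡2 (mod 3); (2|3)=-1, (2|3)=-1; sign (−1)^0·-1^1·-1^0 = -1.
(a,b)_7: α=1, u≡2; β=0, v≡5 (mod 7); (2|7)=+1, (5|7)=-1; sign (−1)^0·+1^0·-1^1 = -1.
(a,b)_∞: sgn(-238)=−, sgn(-40755)=−, so -1.
Ram(-238, -40755) = {2, 3, 5, 7, 17, ∞}; no ℚ_2-point on the conic.

[2, 3, 5, 7, 17, inf]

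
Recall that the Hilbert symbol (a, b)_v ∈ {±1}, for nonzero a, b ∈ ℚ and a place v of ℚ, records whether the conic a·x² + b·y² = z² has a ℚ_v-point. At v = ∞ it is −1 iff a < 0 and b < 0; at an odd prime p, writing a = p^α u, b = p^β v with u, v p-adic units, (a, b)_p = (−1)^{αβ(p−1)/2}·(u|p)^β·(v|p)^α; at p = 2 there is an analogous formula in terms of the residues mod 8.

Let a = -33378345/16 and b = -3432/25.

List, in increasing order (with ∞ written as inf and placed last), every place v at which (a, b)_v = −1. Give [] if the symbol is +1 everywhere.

Mod squares: a ≡ -21945, b ≡ -858. Check v ∈ {∞, 2, 3, 5, 7, 11, 13, 19}.
v=5: a=5^1·(≡1), b=5^-2·(≡3) mod 5; (1|5)=+1, (3|5)=-1; (−1)^{1·-2·2}·(+1)^-2·(-1)^1 = -1.
v=7: a=7^1·(≡1), b=7^0·(≡3) mod 7; (1|7)=+1, (3|7)=-1; (−1)^{1·0·3}·(+1)^0·(-1)^1 = -1.
v=11: a=11^1·(≡2), b=11^1·(≡6) mod 11; (2|11)=-1, (6|11)=-1; (−1)^{1·1·5}·(-1)^1·(-1)^1 = -1.
v=13: a=13^2·(≡10), b=13^1·(≡4) mod 13; (10|13)=+1, (4|13)=+1; (−1)^{2·1·6}·(+1)^1·(+1)^2 = +1.
v=19: a=19^1·(≡5), b=19^0·(≡17) mod 19; (5|19)=+1, (17|19)=+1; (−1)^{1·0·9}·(+1)^0·(+1)^1 = +1.
v=∞: -21945 < 0 and -858 < 0  ⇒  (a,b)_∞ = -1.
v=3: a=3^3·(≡2), b=3^1·(≡2) mod 3; (2|3)=-1, (2|3)=-1; (−1)^{3·1·1}·(-1)^1·(-1)^3 = -1.
v=2: v_2(a)=-4, v_2(b)=3; units ≡ 7, 3 (mod 8); ε·ε+αω+βω = 1·1+-4·1+3·0 ≡ 1  ⇒  (a,b)_2 = -1.
|Ram(-21945, -858)| = 6, even; anisotropic at {2, 3, 5, 7, 11, ∞}.

[2, 3, 5, 7, 11, inf]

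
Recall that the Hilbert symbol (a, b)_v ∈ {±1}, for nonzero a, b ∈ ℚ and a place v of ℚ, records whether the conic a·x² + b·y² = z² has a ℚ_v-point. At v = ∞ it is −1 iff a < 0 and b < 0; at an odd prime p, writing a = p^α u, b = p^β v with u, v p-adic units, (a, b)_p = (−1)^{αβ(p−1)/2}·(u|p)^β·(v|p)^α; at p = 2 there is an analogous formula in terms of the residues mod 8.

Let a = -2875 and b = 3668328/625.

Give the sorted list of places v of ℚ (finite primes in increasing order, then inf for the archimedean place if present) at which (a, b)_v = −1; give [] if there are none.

Mod squares: a ≡ -115, b ≡ 1258. Check v ∈ {∞, 2, 3, 5, 17, 23, 37}.
v=2: v_2(a)=0, v_2(b)=3; units ≡ 5, 5 (mod 8); ε·ε+αω+βω = 0·0+0·1+3·1 ≡ 1  ⇒  (a,b)_2 = -1.
v=23: a=23^1·(≡13), b=23^0·(≡3) mod 23; (13|23)=+1, (3|23)=+1; (−1)^{1·0·11}·(+1)^0·(+1)^1 = +1.
v=37: a=37^0·(≡11), b=37^1·(≡4) mod 37; (11|37)=+1, (4|37)=+1; (−1)^{0·1·18}·(+1)^1·(+1)^0 = +1.
v=5: a=5^3·(≡2), b=5^-4·(≡3) mod 5; (2|5)=-1, (3|5)=-1; (−1)^{3·-4·2}·(-1)^-4·(-1)^3 = -1.
v=17: a=17^0·(≡15), b=17^1·(≡12) mod 17; (15|17)=+1, (12|17)=-1; (−1)^{0·1·8}·(+1)^1·(-1)^0 = +1.
v=∞: -115 < 0 and 1258 > 0  ⇒  (a,b)_∞ = +1.
v=3: a=3^0·(≡2), b=3^6·(≡1) mod 3; (2|3)=-1, (1|3)=+1; (−1)^{0·6·1}·(-1)^6·(+1)^0 = +1.
(-115, 1258 / ℚ) ramifies at {2, 5}: a division algebra.

[2, 5]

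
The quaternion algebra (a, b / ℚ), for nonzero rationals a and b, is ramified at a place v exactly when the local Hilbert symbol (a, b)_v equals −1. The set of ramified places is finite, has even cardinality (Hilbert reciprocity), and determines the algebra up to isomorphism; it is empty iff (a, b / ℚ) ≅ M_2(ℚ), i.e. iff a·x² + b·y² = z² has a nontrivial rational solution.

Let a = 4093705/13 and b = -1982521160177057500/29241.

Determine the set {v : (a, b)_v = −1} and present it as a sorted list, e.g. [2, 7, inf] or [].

Mod squares: a ≡ 22165, b ≡ -7. Check v ∈ {∞, 2, 3, 5, 7, 11, 13, 19, 31}.
v=11: a=11^1·(≡7), b=11^2·(≡4) mod 11; (7|11)=-1, (4|11)=+1; (−1)^{1·2·5}·(-1)^2·(+1)^1 = +1.
v=3: a=3^0·(≡1), b=3^-4·(≡2) mod 3; (1|3)=+1, (2|3)=-1; (−1)^{0·-4·1}·(+1)^-4·(-1)^0 = +1.
v=13: a=13^-1·(≡5), b=13^2·(≡6) mod 13; (5|13)=-1, (6|13)=-1; (−1)^{-1·2·6}·(-1)^2·(-1)^-1 = -1.
v=∞: 22165 > 0 and -7 < 0  ⇒  (a,b)_∞ = +1.
v=2: v_2(a)=0, v_2(b)=2; units ≡ 5, 1 (mod 8); ε·ε+αω+βω = 0·0+0·0+2·1 ≡ 0  ⇒  (a,b)_2 = +1.
v=5: a=5^1·(≡2), b=5^4·(≡3) mod 5; (2|5)=-1, (3|5)=-1; (−1)^{1·4·2}·(-1)^4·(-1)^1 = -1.
v=7: a=7^4·(≡3), b=7^9·(≡5) mod 7; (3|7)=-1, (5|7)=-1; (−1)^{4·9·3}·(-1)^9·(-1)^4 = -1.
v=31: a=31^1·(≡2), b=31^2·(≡3) mod 31; (2|31)=+1, (3|31)=-1; (−1)^{1·2·15}·(+1)^2·(-1)^1 = -1.
v=19: a=19^0·(≡9), b=19^-2·(≡12) mod 19; (9|19)=+1, (12|19)=-1; (−1)^{0·-2·9}·(+1)^-2·(-1)^0 = +1.
(22165, -7 / ℚ) ramifies at {5, 7, 13, 31}: a division algebra.

[5, 7, 13, 31]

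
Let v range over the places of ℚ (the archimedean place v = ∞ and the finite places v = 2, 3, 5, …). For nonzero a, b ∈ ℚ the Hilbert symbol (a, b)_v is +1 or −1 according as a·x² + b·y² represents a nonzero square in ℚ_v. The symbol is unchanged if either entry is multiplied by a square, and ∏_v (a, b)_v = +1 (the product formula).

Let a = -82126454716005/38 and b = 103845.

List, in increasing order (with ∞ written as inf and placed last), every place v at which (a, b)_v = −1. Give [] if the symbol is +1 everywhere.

(a, b) ≡ (-380190, 103845) mod (ℚ^×)²; places V = {2, 3, 5, 7, 19, 23, 29, 43, ∞}.
(a,b)_23: α=1, u≡19; β=1, v≡7 (mod 23); (19|23)=-1, (7|23)=-1; sign (−1)^1·-1^1·-1^1 = -1.
(a,b)_5: α=1, u≡3; β=1, v≡4 (mod 5); (3|5)=-1, (4|5)=+1; sign (−1)^0·-1^1·+1^1 = -1.
(a,b)_7: α=4, u≡4; β=1, v≡2 (mod 7); (4|7)=+1, (2|7)=+1; sign (−1)^0·+1^1·+1^4 = +1.
(a,b)_19: α=-1, u≡1; β=0, v≡10 (mod 19); (1|19)=+1, (10|19)=-1; sign (−1)^0·+1^0·-1^-1 = -1.
(a,b)_∞: sgn(-380190)=−, sgn(103845)=+, so +1.
(a,b)_29: α=1, u≡18; β=0, v≡25 (mod 29); (18|29)=-1, (25|29)=+1; sign (−1)^0·-1^0·+1^1 = +1.
(a,b)_3: α=1, u≡2; β=1, v≡1 (mod 3); (2|3)=-1, (1|3)=+1; sign (−1)^1·-1^1·+1^1 = +1.
(a,b)_43: α=4, u≡11; β=1, v≡7 (mod 43); (11|43)=+1, (7|43)=-1; sign (−1)^0·+1^1·-1^4 = +1.
(a,b)_2: α=-1, β=0; u≡1, v≡5 (mod 8); ε(u)ε(v)=0·0, αω(v)=-1·1, βω(u)=0·0; sum ≡ 1  ⇒  -1.
|Ram(-380190, 103845)| = 4, even; anisotropic at {2, 5, 19, 23}.

[2, 5, 19, 23]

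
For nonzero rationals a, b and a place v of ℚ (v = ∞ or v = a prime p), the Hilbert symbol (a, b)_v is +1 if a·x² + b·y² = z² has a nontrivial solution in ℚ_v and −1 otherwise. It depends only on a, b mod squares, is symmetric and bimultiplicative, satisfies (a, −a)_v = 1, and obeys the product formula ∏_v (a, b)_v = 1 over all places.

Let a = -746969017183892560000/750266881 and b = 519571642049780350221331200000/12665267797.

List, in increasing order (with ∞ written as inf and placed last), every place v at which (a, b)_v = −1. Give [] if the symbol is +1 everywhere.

[13, 17]

(a, b) ≡ (-34, 41990) mod (ℚ^×)²; places V = {2, 3, 5, 7, 13, 17, 19, 37, 43, 53, ∞}.
(a,b)_37: α=4, u≡26; β=6, v≡6 (mod 37); (26|37)=+1, (6|37)=-1; sign (−1)^0·+1^6·-1^4 = +1.
(a,b)_43: α=-2, u≡4; β=0, v≡8 (mod 43); (4|43)=+1, (8|43)=-1; sign (−1)^0·+1^0·-1^-2 = +1.
(a,b)_7: α=-4, u≡1; β=-8, v≡4 (mod 7); (1|7)=+1, (4|7)=+1; sign (−1)^0·+1^-8·+1^-4 = +1.
(a,b)_19: α=2, u≡11; β=5, v≡6 (mod 19); (11|19)=+1, (6|19)=+1; sign (−1)^0·+1^5·+1^2 = +1.
(a,b)_13: α=-2, u≡5; β=-3, v≡6 (mod 13); (5|13)=-1, (6|13)=-1; sign (−1)^0·-1^-3·-1^-2 = -1.
(a,b)_5: α=4, u≡4; β=5, v≡2 (mod 5); (4|5)=+1, (2|5)=-1; sign (−1)^0·+1^5·-1^4 = +1.
(a,b)_2: α=7, β=11; u≡7, v≡3 (mod 8); ε(u)ε(v)=1·1, αω(v)=7·1, βω(u)=11·0; sum ≡ 0  ⇒  +1.
(a,b)_3: α=0, u≡2; β=2, v≡2 (mod 3); (2|3)=-1, (2|3)=-1; sign (−1)^0·-1^2·-1^0 = +1.
(a,b)_17: α=3, u≡9; β=5, v≡12 (mod 17); (9|17)=+1, (12|17)=-1; sign (−1)^0·+1^5·-1^3 = -1.
(a,b)_53: α=2, u≡19; β=0, v≡50 (mod 53); (19|53)=-1, (50|53)=-1; sign (−1)^0·-1^0·-1^2 = +1.
(a,b)_∞: sgn(-34)=−, sgn(41990)=+, so +1.
|Ram(-34, 41990)| = 2, even; anisotropic at {13, 17}.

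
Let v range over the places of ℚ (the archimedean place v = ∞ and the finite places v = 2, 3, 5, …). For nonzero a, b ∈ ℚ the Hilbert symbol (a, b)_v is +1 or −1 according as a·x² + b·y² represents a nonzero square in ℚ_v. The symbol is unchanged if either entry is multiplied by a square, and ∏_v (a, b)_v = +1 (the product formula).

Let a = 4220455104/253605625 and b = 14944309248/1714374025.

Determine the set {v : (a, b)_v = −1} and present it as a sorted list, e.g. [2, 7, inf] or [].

(a, b) ≡ (19, 57) mod (ℚ^×)²; places V = {2, 3, 5, 7, 11, 13, 19, 23, ∞}.
(a,b)_19: α=1, u≡5; β=1, v≡3 (mod 19); (5|19)=+1, (3|19)=-1; sign (−1)^1·+1^1·-1^1 = +1.
(a,b)_7: α=-4, u≡6; β=-4, v≡2 (mod 7); (6|7)=-1, (2|7)=+1; sign (−1)^0·-1^-4·+1^-4 = +1.
(a,b)_5: α=-4, u≡1; β=-2, v≡3 (mod 5); (1|5)=+1, (3|5)=-1; sign (−1)^0·+1^-2·-1^-4 = +1.
(a,b)_∞: sgn(19)=+, sgn(57)=+, so +1.
(a,b)_11: α=0, u≡7; β=2, v≡8 (mod 11); (7|11)=-1, (8|11)=-1; sign (−1)^0·-1^2·-1^0 = +1.
(a,b)_3: α=8, u≡1; β=1, v≡1 (mod 3); (1|3)=+1, (1|3)=+1; sign (−1)^0·+1^1·+1^8 = +1.
(a,b)_13: α=-2, u≡11; β=-4, v≡6 (mod 13); (11|13)=-1, (6|13)=-1; sign (−1)^0·-1^-4·-1^-2 = +1.
(a,b)_23: α=2, u≡10; β=2, v≡20 (mod 23); (10|23)=-1, (20|23)=-1; sign (−1)^0·-1^2·-1^2 = +1.
(a,b)_2: α=6, β=12; u≡3, v≡1 (mod 8); ε(u)ε(v)=1·0, αω(v)=6·0, βω(u)=12·1; sum ≡ 0  ⇒  +1.
Ram(a, b) = ∅: the form 19·x² + 57·y² − z² is isotropic over every ℚ_v, so by Hasse–Minkowski it is isotropic over ℚ.

[]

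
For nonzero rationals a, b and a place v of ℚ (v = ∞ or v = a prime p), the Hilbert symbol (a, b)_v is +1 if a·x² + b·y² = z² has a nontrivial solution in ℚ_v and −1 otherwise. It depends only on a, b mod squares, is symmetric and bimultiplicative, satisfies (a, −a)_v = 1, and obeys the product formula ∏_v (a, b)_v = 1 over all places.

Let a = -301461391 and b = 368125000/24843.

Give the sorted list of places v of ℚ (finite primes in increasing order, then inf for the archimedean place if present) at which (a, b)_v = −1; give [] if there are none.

[3, 31]

(a, b) ≡ (-1043119, 17670) mod (ℚ^×)²; places V = {2, 3, 5, 7, 11, 13, 17, 19, 23, 31, ∞}.
(a,b)_2: α=0, β=3; u≡1, v≡3 (mod 8); ε(u)ε(v)=0·1, αω(v)=0·1, βω(u)=3·0; sum ≡ 0  ⇒  +1.
(a,b)_3: α=0, u≡2; β=-1, v≡1 (mod 3); (2|3)=-1, (1|3)=+1; sign (−1)^0·-1^-1·+1^0 = -1.
(a,b)_19: α=1, u≡17; β=1, v≡13 (mod 19); (17|19)=+1, (13|19)=-1; sign (−1)^1·+1^1·-1^1 = +1.
(a,b)_31: α=1, u≡15; β=1, v≡22 (mod 31); (15|31)=-1, (22|31)=-1; sign (−1)^1·-1^1·-1^1 = -1.
(a,b)_13: α=0, u≡3; β=-2, v≡12 (mod 13); (3|13)=+1, (12|13)=+1; sign (−1)^0·+1^-2·+1^0 = +1.
(a,b)_23: α=1, u≡16; β=0, v≡6 (mod 23); (16|23)=+1, (6|23)=+1; sign (−1)^0·+1^0·+1^1 = +1.
(a,b)_∞: sgn(-1043119)=−, sgn(17670)=+, so +1.
(a,b)_17: α=2, u≡1; β=0, v≡5 (mod 17); (1|17)=+1, (5|17)=-1; sign (−1)^0·+1^0·-1^2 = +1.
(a,b)_5: α=0, u≡4; β=7, v≡4 (mod 5); (4|5)=+1, (4|5)=+1; sign (−1)^0·+1^7·+1^0 = +1.
(a,b)_11: α=1, u≡6; β=0, v≡9 (mod 11); (6|11)=-1, (9|11)=+1; sign (−1)^0·-1^0·+1^1 = +1.
(a,b)_7: α=1, u≡5; β=-2, v≡4 (mod 7); (5|7)=-1, (4|7)=+1; sign (−1)^0·-1^-2·+1^1 = +1.
(-1043119, 17670 / ℚ) ramifies at {3, 31}: a division algebra.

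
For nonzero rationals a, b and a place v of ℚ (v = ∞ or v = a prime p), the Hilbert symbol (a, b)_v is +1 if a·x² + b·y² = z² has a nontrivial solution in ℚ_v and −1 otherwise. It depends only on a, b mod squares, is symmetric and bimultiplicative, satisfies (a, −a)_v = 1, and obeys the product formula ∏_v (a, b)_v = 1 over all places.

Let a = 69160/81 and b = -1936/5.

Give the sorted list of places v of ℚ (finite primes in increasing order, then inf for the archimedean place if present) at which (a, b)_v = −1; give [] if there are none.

[2, 5, 13, 19]

Mod squares: a ≡ 17290, b ≡ -5. Check v ∈ {∞, 2, 3, 5, 7, 11, 13, 19}.
v=7: a=7^1·(≡6), b=7^0·(≡2) mod 7; (6|7)=-1, (2|7)=+1; (−1)^{1·0·3}·(-1)^0·(+1)^1 = +1.
v=13: a=13^1·(≡1), b=13^0·(≡8) mod 13; (1|13)=+1, (8|13)=-1; (−1)^{1·0·6}·(+1)^0·(-1)^1 = -1.
v=19: a=19^1·(≡6), b=19^0·(≡8) mod 19; (6|19)=+1, (8|19)=-1; (−1)^{1·0·9}·(+1)^0·(-1)^1 = -1.
v=∞: 17290 > 0 and -5 < 0  ⇒  (a,b)_∞ = +1.
v=5: a=5^1·(≡2), b=5^-1·(≡4) mod 5; (2|5)=-1, (4|5)=+1; (−1)^{1·-1·2}·(-1)^-1·(+1)^1 = -1.
v=2: v_2(a)=3, v_2(b)=4; units ≡ 5, 3 (mod 8); ε·ε+αω+βω = 0·1+3·1+4·1 ≡ 1  ⇒  (a,b)_2 = -1.
v=3: a=3^-4·(≡1), b=3^0·(≡1) mod 3; (1|3)=+1, (1|3)=+1; (−1)^{-4·0·1}·(+1)^0·(+1)^-4 = +1.
v=11: a=11^0·(≡9), b=11^2·(≡10) mod 11; (9|11)=+1, (10|11)=-1; (−1)^{0·2·5}·(+1)^2·(-1)^0 = +1.
(17290, -5 / ℚ) ramifies at {2, 5, 13, 19}: a division algebra.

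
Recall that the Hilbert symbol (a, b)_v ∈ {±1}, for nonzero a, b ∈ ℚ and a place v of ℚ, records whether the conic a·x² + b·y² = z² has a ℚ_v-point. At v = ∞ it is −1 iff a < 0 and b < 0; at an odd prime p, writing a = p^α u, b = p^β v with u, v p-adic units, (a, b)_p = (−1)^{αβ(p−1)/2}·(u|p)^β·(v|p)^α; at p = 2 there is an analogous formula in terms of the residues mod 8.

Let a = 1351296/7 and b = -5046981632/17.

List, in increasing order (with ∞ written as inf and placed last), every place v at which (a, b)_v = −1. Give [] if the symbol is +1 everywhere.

(a, b) ≡ (16422, -1309) mod (ℚ^×)²; places V = {2, 3, 7, 11, 17, 23, ∞}.
(a,b)_∞: sgn(16422)=+, sgn(-1309)=−, so +1.
(a,b)_7: α=-1, u≡2; β=1, v≡2 (mod 7); (2|7)=+1, (2|7)=+1; sign (−1)^1·+1^1·+1^-1 = -1.
(a,b)_17: α=1, u≡14; β=-1, v≡9 (mod 17); (14|17)=-1, (9|17)=+1; sign (−1)^0·-1^-1·+1^1 = -1.
(a,b)_2: α=7, β=10; u≡3, v≡3 (mod 8); ε(u)ε(v)=1·1, αω(v)=7·1, βω(u)=10·1; sum ≡ 0  ⇒  +1.
(a,b)_3: α=3, u≡2; β=0, v≡2 (mod 3); (2|3)=-1, (2|3)=-1; sign (−1)^0·-1^0·-1^3 = -1.
(a,b)_23: α=1, u≡8; β=2, v≡4 (mod 23); (8|23)=+1, (4|23)=+1; sign (−1)^0·+1^2·+1^1 = +1.
(a,b)_11: α=0, u≡8; β=3, v≡8 (mod 11); (8|11)=-1, (8|11)=-1; sign (−1)^0·-1^3·-1^0 = -1.
(16422, -1309 / ℚ) ramifies at {3, 7, 11, 17}: a division algebra.

[3, 7, 11, 17]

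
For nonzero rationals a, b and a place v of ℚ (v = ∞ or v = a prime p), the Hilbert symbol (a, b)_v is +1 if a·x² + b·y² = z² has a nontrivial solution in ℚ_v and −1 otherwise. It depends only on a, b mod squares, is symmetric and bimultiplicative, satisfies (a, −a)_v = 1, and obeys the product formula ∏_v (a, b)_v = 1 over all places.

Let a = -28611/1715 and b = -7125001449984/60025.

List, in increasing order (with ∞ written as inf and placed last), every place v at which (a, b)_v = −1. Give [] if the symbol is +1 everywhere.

[2, 11, 17, inf]

Mod squares: a ≡ -385, b ≡ -34. Check v ∈ {∞, 2, 3, 5, 7, 11, 17}.
v=7: a=7^-3·(≡1), b=7^-4·(≡4) mod 7; (1|7)=+1, (4|7)=+1; (−1)^{-3·-4·3}·(+1)^-4·(+1)^-3 = +1.
v=5: a=5^-1·(≡3), b=5^-2·(≡1) mod 5; (3|5)=-1, (1|5)=+1; (−1)^{-1·-2·2}·(-1)^-2·(+1)^-1 = +1.
v=3: a=3^2·(≡2), b=3^4·(≡2) mod 3; (2|3)=-1, (2|3)=-1; (−1)^{2·4·1}·(-1)^4·(-1)^2 = +1.
v=∞: -385 < 0 and -34 < 0  ⇒  (a,b)_∞ = -1.
v=2: v_2(a)=0, v_2(b)=9; units ≡ 7, 7 (mod 8); ε·ε+αω+βω = 1·1+0·0+9·0 ≡ 1  ⇒  (a,b)_2 = -1.
v=11: a=11^1·(≡5), b=11^2·(≡10) mod 11; (5|11)=+1, (10|11)=-1; (−1)^{1·2·5}·(+1)^2·(-1)^1 = -1.
v=17: a=17^2·(≡7), b=17^5·(≡9) mod 17; (7|17)=-1, (9|17)=+1; (−1)^{2·5·8}·(-1)^5·(+1)^2 = -1.
Ram(-385, -34) = {2, 11, 17, ∞}; no ℚ_2-point on the conic.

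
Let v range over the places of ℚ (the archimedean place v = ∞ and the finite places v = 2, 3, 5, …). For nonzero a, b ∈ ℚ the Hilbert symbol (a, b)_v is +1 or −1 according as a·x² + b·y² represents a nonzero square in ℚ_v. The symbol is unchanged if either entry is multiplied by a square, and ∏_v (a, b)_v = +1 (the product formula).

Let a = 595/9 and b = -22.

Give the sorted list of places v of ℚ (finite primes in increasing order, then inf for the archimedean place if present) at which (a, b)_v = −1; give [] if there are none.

[2, 5, 7, 17]

(a, b) ≡ (595, -22) mod (ℚ^×)²; places V = {2, 3, 5, 7, 11, 17, ∞}.
(a,b)_2: α=0, β=1; u≡3, v≡5 (mod 8); ε(u)ε(v)=1·0, αω(v)=0·1, βω(u)=1·1; sum ≡ 1  ⇒  -1.
(a,b)_5: α=1, u≡1; β=0, v≡3 (mod 5); (1|5)=+1, (3|5)=-1; sign (−1)^0·+1^0·-1^1 = -1.
(a,b)_3: α=-2, u≡1; β=0, v≡2 (mod 3); (1|3)=+1, (2|3)=-1; sign (−1)^0·+1^0·-1^-2 = +1.
(a,b)_7: α=1, u≡4; β=0, v≡6 (mod 7); (4|7)=+1, (6|7)=-1; sign (−1)^0·+1^0·-1^1 = -1.
(a,b)_∞: sgn(595)=+, sgn(-22)=−, so +1.
(a,b)_11: α=0, u≡5; β=1, v≡9 (mod 11); (5|11)=+1, (9|11)=+1; sign (−1)^0·+1^1·+1^0 = +1.
(a,b)_17: α=1, u≡2; β=0, v≡12 (mod 17); (2|17)=+1, (12|17)=-1; sign (−1)^0·+1^0·-1^1 = -1.
(595, -22 / ℚ) ramifies at {2, 5, 7, 17}: a division algebra.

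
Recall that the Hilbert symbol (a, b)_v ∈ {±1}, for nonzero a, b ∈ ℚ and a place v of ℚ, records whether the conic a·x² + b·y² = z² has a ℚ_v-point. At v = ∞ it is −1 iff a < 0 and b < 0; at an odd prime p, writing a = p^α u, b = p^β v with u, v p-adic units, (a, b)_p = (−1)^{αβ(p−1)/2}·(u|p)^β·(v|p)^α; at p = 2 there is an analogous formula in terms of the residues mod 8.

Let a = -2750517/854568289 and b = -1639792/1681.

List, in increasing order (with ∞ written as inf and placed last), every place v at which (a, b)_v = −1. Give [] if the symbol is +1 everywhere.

[7, inf]

(a, b) ≡ (-77, -7) mod (ℚ^×)²; places V = {2, 3, 7, 11, 23, 31, 41, ∞}.
(a,b)_11: α=1, u≡9; β=4, v≡1 (mod 11); (9|11)=+1, (1|11)=+1; sign (−1)^0·+1^4·+1^1 = +1.
(a,b)_∞: sgn(-77)=−, sgn(-7)=−, so -1.
(a,b)_2: α=0, β=4; u≡3, v≡1 (mod 8); ε(u)ε(v)=1·0, αω(v)=0·0, βω(u)=4·1; sum ≡ 0  ⇒  +1.
(a,b)_31: α=-2, u≡28; β=0, v≡11 (mod 31); (28|31)=+1, (11|31)=-1; sign (−1)^0·+1^0·-1^-2 = +1.
(a,b)_3: α=6, u≡1; β=0, v≡2 (mod 3); (1|3)=+1, (2|3)=-1; sign (−1)^0·+1^0·-1^6 = +1.
(a,b)_23: α=-2, u≡20; β=0, v≡8 (mod 23); (20|23)=-1, (8|23)=+1; sign (−1)^0·-1^0·+1^-2 = +1.
(a,b)_7: α=3, u≡3; β=1, v≡6 (mod 7); (3|7)=-1, (6|7)=-1; sign (−1)^1·-1^1·-1^3 = -1.
(a,b)_41: α=-2, u≡5; β=-2, v≡3 (mod 41); (5|41)=+1, (3|41)=-1; sign (−1)^0·+1^-2·-1^-2 = +1.
(-77, -7 / ℚ) ramifies at {7, ∞}: a division algebra.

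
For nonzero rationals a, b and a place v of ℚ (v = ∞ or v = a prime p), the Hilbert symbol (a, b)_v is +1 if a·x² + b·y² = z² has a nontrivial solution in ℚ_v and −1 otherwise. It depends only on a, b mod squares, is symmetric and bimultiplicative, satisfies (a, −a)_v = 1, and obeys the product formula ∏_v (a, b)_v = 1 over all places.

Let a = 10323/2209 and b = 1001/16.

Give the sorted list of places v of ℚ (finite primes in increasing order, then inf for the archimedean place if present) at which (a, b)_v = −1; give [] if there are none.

[7, 37]

(a, b) ≡ (1147, 1001) mod (ℚ^×)²; places V = {2, 3, 7, 11, 13, 31, 37, 47, ∞}.
(a,b)_47: α=-2, u≡30; β=0, v≡42 (mod 47); (30|47)=-1, (42|47)=+1; sign (−1)^0·-1^0·+1^-2 = +1.
(a,b)_31: α=1, u≡30; β=0, v≡18 (mod 31); (30|31)=-1, (18|31)=+1; sign (−1)^0·-1^0·+1^1 = +1.
(a,b)_37: α=1, u≡15; β=0, v≡14 (mod 37); (15|37)=-1, (14|37)=-1; sign (−1)^0·-1^0·-1^1 = -1.
(a,b)_11: α=0, u≡3; β=1, v≡5 (mod 11); (3|11)=+1, (5|11)=+1; sign (−1)^0·+1^1·+1^0 = +1.
(a,b)_3: α=2, u≡1; β=0, v≡2 (mod 3); (1|3)=+1, (2|3)=-1; sign (−1)^0·+1^0·-1^2 = +1.
(a,b)_7: α=0, u≡3; β=1, v≡5 (mod 7); (3|7)=-1, (5|7)=-1; sign (−1)^0·-1^1·-1^0 = -1.
(a,b)_13: α=0, u≡12; β=1, v≡4 (mod 13); (12|13)=+1, (4|13)=+1; sign (−1)^0·+1^1·+1^0 = +1.
(a,b)_2: α=0, β=-4; u≡3, v≡1 (mod 8); ε(u)ε(v)=1·0, αω(v)=0·0, βω(u)=-4·1; sum ≡ 0  ⇒  +1.
(a,b)_∞: sgn(1147)=+, sgn(1001)=+, so +1.
(1147, 1001 / ℚ) ramifies at {7, 37}: a division algebra.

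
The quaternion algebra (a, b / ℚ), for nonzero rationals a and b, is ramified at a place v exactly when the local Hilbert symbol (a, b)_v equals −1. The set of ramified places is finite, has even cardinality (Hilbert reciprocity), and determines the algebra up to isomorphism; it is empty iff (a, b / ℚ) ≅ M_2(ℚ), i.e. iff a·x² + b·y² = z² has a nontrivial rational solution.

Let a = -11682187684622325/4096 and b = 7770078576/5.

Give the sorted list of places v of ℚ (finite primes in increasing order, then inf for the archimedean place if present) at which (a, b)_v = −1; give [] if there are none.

[2, 3, 5, 13]

(a, b) ≡ (-13, 3330795) mod (ℚ^×)²; places V = {2, 3, 5, 13, 19, 29, 31, ∞}.
(a,b)_5: α=2, u≡2; β=-1, v≡1 (mod 5); (2|5)=-1, (1|5)=+1; sign (−1)^0·-1^-1·+1^2 = -1.
(a,b)_29: α=2, u≡9; β=1, v≡21 (mod 29); (9|29)=+1, (21|29)=-1; sign (−1)^0·+1^1·-1^2 = +1.
(a,b)_2: α=-12, β=4; u≡3, v≡3 (mod 8); ε(u)ε(v)=1·1, αω(v)=-12·1, βω(u)=4·1; sum ≡ 1  ⇒  -1.
(a,b)_31: α=2, u≡8; β=1, v≡22 (mod 31); (8|31)=+1, (22|31)=-1; sign (−1)^0·+1^1·-1^2 = +1.
(a,b)_19: α=2, u≡7; β=1, v≡9 (mod 19); (7|19)=+1, (9|19)=+1; sign (−1)^0·+1^1·+1^2 = +1.
(a,b)_13: α=3, u≡1; β=1, v≡6 (mod 13); (1|13)=+1, (6|13)=-1; sign (−1)^0·+1^1·-1^3 = -1.
(a,b)_3: α=6, u≡2; β=7, v≡1 (mod 3); (2|3)=-1, (1|3)=+1; sign (−1)^0·-1^7·+1^6 = -1.
(a,b)_∞: sgn(-13)=−, sgn(3330795)=+, so +1.
(-13, 3330795 / ℚ) ramifies at {2, 3, 5, 13}: a division algebra.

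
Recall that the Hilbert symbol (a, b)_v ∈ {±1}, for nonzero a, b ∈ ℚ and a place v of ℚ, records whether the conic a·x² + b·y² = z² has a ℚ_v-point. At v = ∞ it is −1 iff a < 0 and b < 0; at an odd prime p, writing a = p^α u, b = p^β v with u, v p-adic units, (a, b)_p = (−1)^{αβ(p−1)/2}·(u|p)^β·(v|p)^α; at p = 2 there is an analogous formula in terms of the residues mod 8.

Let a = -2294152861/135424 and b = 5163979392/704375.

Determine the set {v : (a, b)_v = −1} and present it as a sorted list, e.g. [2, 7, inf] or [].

Mod squares: a ≡ -112189, b ≡ 282854. Check v ∈ {∞, 2, 3, 5, 7, 11, 13, 23, 31, 43, 47}.
v=7: a=7^1·(≡3), b=7^-2·(≡3) mod 7; (3|7)=-1, (3|7)=-1; (−1)^{1·-2·3}·(-1)^-2·(-1)^1 = -1.
v=5: a=5^0·(≡1), b=5^-4·(≡1) mod 5; (1|5)=+1, (1|5)=+1; (−1)^{0·-4·2}·(+1)^-4·(+1)^0 = +1.
v=31: a=31^1·(≡10), b=31^0·(≡16) mod 31; (10|31)=+1, (16|31)=+1; (−1)^{1·0·15}·(+1)^0·(+1)^1 = +1.
v=11: a=11^3·(≡1), b=11^1·(≡7) mod 11; (1|11)=+1, (7|11)=-1; (−1)^{3·1·5}·(+1)^1·(-1)^3 = +1.
v=∞: -112189 < 0 and 282854 > 0  ⇒  (a,b)_∞ = +1.
v=2: v_2(a)=-8, v_2(b)=7; units ≡ 3, 3 (mod 8); ε·ε+αω+βω = 1·1+-8·1+7·1 ≡ 0  ⇒  (a,b)_2 = +1.
v=47: a=47^1·(≡30), b=47^0·(≡27) mod 47; (30|47)=-1, (27|47)=+1; (−1)^{1·0·23}·(-1)^0·(+1)^1 = +1.
v=43: a=43^0·(≡25), b=43^1·(≡33) mod 43; (25|43)=+1, (33|43)=-1; (−1)^{0·1·21}·(+1)^1·(-1)^0 = +1.
v=13: a=13^2·(≡10), b=13^1·(≡3) mod 13; (10|13)=+1, (3|13)=+1; (−1)^{2·1·6}·(+1)^1·(+1)^2 = +1.
v=23: a=23^-2·(≡11), b=23^-1·(≡6) mod 23; (11|23)=-1, (6|23)=+1; (−1)^{-2·-1·11}·(-1)^-1·(+1)^-2 = -1.
v=3: a=3^0·(≡2), b=3^8·(≡2) mod 3; (2|3)=-1, (2|3)=-1; (−1)^{0·8·1}·(-1)^8·(-1)^0 = +1.
|Ram(-112189, 282854)| = 2, even; anisotropic at {7, 23}.

[7, 23]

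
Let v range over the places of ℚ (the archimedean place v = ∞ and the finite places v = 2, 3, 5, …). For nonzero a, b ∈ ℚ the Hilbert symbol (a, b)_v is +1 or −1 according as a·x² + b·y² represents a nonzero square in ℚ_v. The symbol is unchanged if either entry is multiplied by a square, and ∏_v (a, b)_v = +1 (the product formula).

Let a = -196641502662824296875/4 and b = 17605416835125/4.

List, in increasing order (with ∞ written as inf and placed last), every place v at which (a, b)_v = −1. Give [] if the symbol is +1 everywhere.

(a, b) ≡ (-89355, 5) mod (ℚ^×)²; places V = {2, 3, 5, 7, 23, 37, ∞}.
(a,b)_2: α=-2, β=-2; u≡5, v≡5 (mod 8); ε(u)ε(v)=0·0, αω(v)=-2·1, βω(u)=-2·1; sum ≡ 0  ⇒  +1.
(a,b)_23: α=3, u≡9; β=2, v≡20 (mod 23); (9|23)=+1, (20|23)=-1; sign (−1)^0·+1^2·-1^3 = -1.
(a,b)_7: α=5, u≡6; β=4, v≡5 (mod 7); (6|7)=-1, (5|7)=-1; sign (−1)^0·-1^4·-1^5 = -1.
(a,b)_37: α=3, u≡34; β=2, v≡32 (mod 37); (34|37)=+1, (32|37)=-1; sign (−1)^0·+1^2·-1^3 = -1.
(a,b)_3: α=5, u≡2; β=4, v≡2 (mod 3); (2|3)=-1, (2|3)=-1; sign (−1)^0·-1^4·-1^5 = -1.
(a,b)_∞: sgn(-89355)=−, sgn(5)=+, so +1.
(a,b)_5: α=7, u≡1; β=3, v≡4 (mod 5); (1|5)=+1, (4|5)=+1; sign (−1)^0·+1^3·+1^7 = +1.
|Ram(-89355, 5)| = 4, even; anisotropic at {3, 7, 23, 37}.

[3, 7, 23, 37]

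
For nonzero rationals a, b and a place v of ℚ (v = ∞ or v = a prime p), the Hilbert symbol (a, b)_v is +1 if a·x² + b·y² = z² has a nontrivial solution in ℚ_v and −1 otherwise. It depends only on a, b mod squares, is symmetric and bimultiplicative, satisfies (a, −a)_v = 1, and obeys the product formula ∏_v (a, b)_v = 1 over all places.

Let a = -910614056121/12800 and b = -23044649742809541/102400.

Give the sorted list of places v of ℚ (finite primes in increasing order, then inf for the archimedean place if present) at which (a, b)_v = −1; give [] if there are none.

[7, inf]

Mod squares: a ≡ -2, b ≡ -21. Check v ∈ {∞, 2, 3, 5, 7, 11, 17}.
v=11: a=11^2·(≡9), b=11^2·(≡5) mod 11; (9|11)=+1, (5|11)=+1; (−1)^{2·2·5}·(+1)^2·(+1)^2 = +1.
v=2: v_2(a)=-9, v_2(b)=-12; units ≡ 7, 3 (mod 8); ε·ε+αω+βω = 1·1+-9·1+-12·0 ≡ 0  ⇒  (a,b)_2 = +1.
v=17: a=17^2·(≡1), b=17^2·(≡15) mod 17; (1|17)=+1, (15|17)=+1; (−1)^{2·2·8}·(+1)^2·(+1)^2 = +1.
v=∞: -2 < 0 and -21 < 0  ⇒  (a,b)_∞ = -1.
v=3: a=3^12·(≡1), b=3^23·(≡2) mod 3; (1|3)=+1, (2|3)=-1; (−1)^{12·23·1}·(+1)^23·(-1)^12 = +1.
v=7: a=7^2·(≡6), b=7^1·(≡2) mod 7; (6|7)=-1, (2|7)=+1; (−1)^{2·1·3}·(-1)^1·(+1)^2 = -1.
v=5: a=5^-2·(≡2), b=5^-2·(≡4) mod 5; (2|5)=-1, (4|5)=+1; (−1)^{-2·-2·2}·(-1)^-2·(+1)^-2 = +1.
(-2, -21 / ℚ) ramifies at {7, ∞}: a division algebra.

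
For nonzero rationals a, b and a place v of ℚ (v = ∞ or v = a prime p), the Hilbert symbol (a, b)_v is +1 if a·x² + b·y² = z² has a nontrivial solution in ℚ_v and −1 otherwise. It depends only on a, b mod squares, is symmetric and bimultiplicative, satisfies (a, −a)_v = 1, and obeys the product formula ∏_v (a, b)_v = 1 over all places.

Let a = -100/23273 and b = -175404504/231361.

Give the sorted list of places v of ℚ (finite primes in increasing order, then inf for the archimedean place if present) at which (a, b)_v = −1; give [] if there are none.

Mod squares: a ≡ -17, b ≡ -1254. Check v ∈ {∞, 2, 3, 5, 11, 13, 17, 19, 37}.
v=13: a=13^0·(≡10), b=13^-2·(≡6) mod 13; (10|13)=+1, (6|13)=-1; (−1)^{0·-2·6}·(+1)^-2·(-1)^0 = +1.
v=17: a=17^-1·(≡4), b=17^2·(≡4) mod 17; (4|17)=+1, (4|17)=+1; (−1)^{-1·2·8}·(+1)^2·(+1)^-1 = +1.
v=∞: -17 < 0 and -1254 < 0  ⇒  (a,b)_∞ = -1.
v=11: a=11^0·(≡4), b=11^3·(≡2) mod 11; (4|11)=+1, (2|11)=-1; (−1)^{0·3·5}·(+1)^3·(-1)^0 = +1.
v=37: a=37^-2·(≡5), b=37^-2·(≡33) mod 37; (5|37)=-1, (33|37)=+1; (−1)^{-2·-2·18}·(-1)^-2·(+1)^-2 = +1.
v=2: v_2(a)=2, v_2(b)=3; units ≡ 7, 5 (mod 8); ε·ε+αω+βω = 1·0+2·1+3·0 ≡ 0  ⇒  (a,b)_2 = +1.
v=19: a=19^0·(≡12), b=19^1·(≡10) mod 19; (12|19)=-1, (10|19)=-1; (−1)^{0·1·9}·(-1)^1·(-1)^0 = -1.
v=3: a=3^0·(≡1), b=3^1·(≡2) mod 3; (1|3)=+1, (2|3)=-1; (−1)^{0·1·1}·(+1)^1·(-1)^0 = +1.
v=5: a=5^2·(≡2), b=5^0·(≡1) mod 5; (2|5)=-1, (1|5)=+1; (−1)^{2·0·2}·(-1)^0·(+1)^2 = +1.
Ram(-17, -1254) = {19, ∞}; no ℚ_19-point on the conic.

[19, inf]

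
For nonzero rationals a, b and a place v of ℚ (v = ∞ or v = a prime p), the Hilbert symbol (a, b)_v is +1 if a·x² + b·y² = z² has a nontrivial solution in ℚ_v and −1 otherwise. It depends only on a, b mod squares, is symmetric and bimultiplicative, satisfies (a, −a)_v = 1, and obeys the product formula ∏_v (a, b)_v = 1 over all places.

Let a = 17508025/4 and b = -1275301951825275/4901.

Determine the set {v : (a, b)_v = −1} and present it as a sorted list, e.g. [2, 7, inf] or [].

Mod squares: a ≡ 700321, b ≡ -6678671. Check v ∈ {∞, 2, 3, 5, 11, 13, 17, 19, 23, 29, 31, 41}.
v=11: a=11^0·(≡10), b=11^4·(≡5) mod 11; (10|11)=-1, (5|11)=+1; (−1)^{0·4·5}·(-1)^4·(+1)^0 = +1.
v=∞: 700321 > 0 and -6678671 < 0  ⇒  (a,b)_∞ = +1.
v=17: a=17^0·(≡12), b=17^1·(≡11) mod 17; (12|17)=-1, (11|17)=-1; (−1)^{0·1·8}·(-1)^1·(-1)^0 = -1.
v=19: a=19^1·(≡8), b=19^1·(≡12) mod 19; (8|19)=-1, (12|19)=-1; (−1)^{1·1·9}·(-1)^1·(-1)^1 = -1.
v=41: a=41^1·(≡23), b=41^2·(≡30) mod 41; (23|41)=+1, (30|41)=-1; (−1)^{1·2·20}·(+1)^2·(-1)^1 = -1.
v=5: a=5^2·(≡4), b=5^2·(≡4) mod 5; (4|5)=+1, (4|5)=+1; (−1)^{2·2·2}·(+1)^2·(+1)^2 = +1.
v=3: a=3^0·(≡1), b=3^2·(≡1) mod 3; (1|3)=+1, (1|3)=+1; (−1)^{0·2·1}·(+1)^2·(+1)^0 = +1.
v=13: a=13^0·(≡7), b=13^-2·(≡1) mod 13; (7|13)=-1, (1|13)=+1; (−1)^{0·-2·6}·(-1)^-2·(+1)^0 = +1.
v=29: a=29^1·(≡8), b=29^-1·(≡2) mod 29; (8|29)=-1, (2|29)=-1; (−1)^{1·-1·14}·(-1)^-1·(-1)^1 = +1.
v=31: a=31^1·(≡12), b=31^1·(≡19) mod 31; (12|31)=-1, (19|31)=+1; (−1)^{1·1·15}·(-1)^1·(+1)^1 = +1.
v=23: a=23^0·(≡20), b=23^1·(≡14) mod 23; (20|23)=-1, (14|23)=-1; (−1)^{0·1·11}·(-1)^1·(-1)^0 = -1.
v=2: v_2(a)=-2, v_2(b)=0; units ≡ 1, 1 (mod 8); ε·ε+αω+βω = 0·0+-2·0+0·0 ≡ 0  ⇒  (a,b)_2 = +1.
|Ram(700321, -6678671)| = 4, even; anisotropic at {17, 19, 23, 41}.

[17, 19, 23, 41]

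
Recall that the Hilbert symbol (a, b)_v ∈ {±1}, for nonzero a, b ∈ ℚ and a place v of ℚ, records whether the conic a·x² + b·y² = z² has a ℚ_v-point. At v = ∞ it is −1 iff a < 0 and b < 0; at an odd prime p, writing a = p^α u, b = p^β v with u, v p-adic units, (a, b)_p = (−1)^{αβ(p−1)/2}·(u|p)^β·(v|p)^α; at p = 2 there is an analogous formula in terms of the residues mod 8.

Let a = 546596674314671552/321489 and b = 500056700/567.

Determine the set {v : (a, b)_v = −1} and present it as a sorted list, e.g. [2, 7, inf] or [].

Mod squares: a ≡ 143, b ≡ 1001. Check v ∈ {∞, 2, 3, 5, 7, 11, 13, 17}.
v=7: a=7^-2·(≡6), b=7^-1·(≡6) mod 7; (6|7)=-1, (6|7)=-1; (−1)^{-2·-1·3}·(-1)^-1·(-1)^-2 = -1.
v=3: a=3^-8·(≡2), b=3^-4·(≡2) mod 3; (2|3)=-1, (2|3)=-1; (−1)^{-8·-4·1}·(-1)^-4·(-1)^-8 = +1.
v=5: a=5^0·(≡3), b=5^2·(≡4) mod 5; (3|5)=-1, (4|5)=+1; (−1)^{0·2·2}·(-1)^2·(+1)^0 = +1.
v=17: a=17^6·(≡5), b=17^2·(≡1) mod 17; (5|17)=-1, (1|17)=+1; (−1)^{6·2·8}·(-1)^2·(+1)^6 = +1.
v=∞: 143 > 0 and 1001 > 0  ⇒  (a,b)_∞ = +1.
v=13: a=13^3·(≡7), b=13^1·(≡12) mod 13; (7|13)=-1, (12|13)=+1; (−1)^{3·1·6}·(-1)^1·(+1)^3 = -1.
v=11: a=11^5·(≡10), b=11^3·(≡1) mod 11; (10|11)=-1, (1|11)=+1; (−1)^{5·3·5}·(-1)^3·(+1)^5 = +1.
v=2: v_2(a)=6, v_2(b)=2; units ≡ 7, 1 (mod 8); ε·ε+αω+βω = 1·0+6·0+2·0 ≡ 0  ⇒  (a,b)_2 = +1.
(143, 1001 / ℚ) ramifies at {7, 13}: a division algebra.

[7, 13]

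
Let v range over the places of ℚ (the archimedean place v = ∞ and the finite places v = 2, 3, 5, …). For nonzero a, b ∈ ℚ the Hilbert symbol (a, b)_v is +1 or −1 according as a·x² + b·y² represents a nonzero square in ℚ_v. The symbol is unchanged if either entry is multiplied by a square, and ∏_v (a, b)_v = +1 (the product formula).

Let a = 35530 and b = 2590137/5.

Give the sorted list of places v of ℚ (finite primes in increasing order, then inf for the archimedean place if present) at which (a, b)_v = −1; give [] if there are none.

[2, 5]

(a, b) ≡ (35530, 17765) mod (ℚ^×)²; places V = {2, 3, 5, 11, 17, 19, ∞}.
(a,b)_3: α=0, u≡1; β=6, v≡2 (mod 3); (1|3)=+1, (2|3)=-1; sign (−1)^0·+1^6·-1^0 = +1.
(a,b)_17: α=1, u≡16; β=1, v≡15 (mod 17); (16|17)=+1, (15|17)=+1; sign (−1)^0·+1^1·+1^1 = +1.
(a,b)_5: α=1, u≡1; β=-1, v≡2 (mod 5); (1|5)=+1, (2|5)=-1; sign (−1)^0·+1^-1·-1^1 = -1.
(a,b)_19: α=1, u≡8; β=1, v≡11 (mod 19); (8|19)=-1, (11|19)=+1; sign (−1)^1·-1^1·+1^1 = +1.
(a,b)_2: α=1, β=0; u≡5, v≡5 (mod 8); ε(u)ε(v)=0·0, αω(v)=1·1, βω(u)=0·1; sum ≡ 1  ⇒  -1.
(a,b)_11: α=1, u≡7; β=1, v≡9 (mod 11); (7|11)=-1, (9|11)=+1; sign (−1)^1·-1^1·+1^1 = +1.
(a,b)_∞: sgn(35530)=+, sgn(17765)=+, so +1.
Ram(35530, 17765) = {2, 5}; no ℚ_2-point on the conic.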